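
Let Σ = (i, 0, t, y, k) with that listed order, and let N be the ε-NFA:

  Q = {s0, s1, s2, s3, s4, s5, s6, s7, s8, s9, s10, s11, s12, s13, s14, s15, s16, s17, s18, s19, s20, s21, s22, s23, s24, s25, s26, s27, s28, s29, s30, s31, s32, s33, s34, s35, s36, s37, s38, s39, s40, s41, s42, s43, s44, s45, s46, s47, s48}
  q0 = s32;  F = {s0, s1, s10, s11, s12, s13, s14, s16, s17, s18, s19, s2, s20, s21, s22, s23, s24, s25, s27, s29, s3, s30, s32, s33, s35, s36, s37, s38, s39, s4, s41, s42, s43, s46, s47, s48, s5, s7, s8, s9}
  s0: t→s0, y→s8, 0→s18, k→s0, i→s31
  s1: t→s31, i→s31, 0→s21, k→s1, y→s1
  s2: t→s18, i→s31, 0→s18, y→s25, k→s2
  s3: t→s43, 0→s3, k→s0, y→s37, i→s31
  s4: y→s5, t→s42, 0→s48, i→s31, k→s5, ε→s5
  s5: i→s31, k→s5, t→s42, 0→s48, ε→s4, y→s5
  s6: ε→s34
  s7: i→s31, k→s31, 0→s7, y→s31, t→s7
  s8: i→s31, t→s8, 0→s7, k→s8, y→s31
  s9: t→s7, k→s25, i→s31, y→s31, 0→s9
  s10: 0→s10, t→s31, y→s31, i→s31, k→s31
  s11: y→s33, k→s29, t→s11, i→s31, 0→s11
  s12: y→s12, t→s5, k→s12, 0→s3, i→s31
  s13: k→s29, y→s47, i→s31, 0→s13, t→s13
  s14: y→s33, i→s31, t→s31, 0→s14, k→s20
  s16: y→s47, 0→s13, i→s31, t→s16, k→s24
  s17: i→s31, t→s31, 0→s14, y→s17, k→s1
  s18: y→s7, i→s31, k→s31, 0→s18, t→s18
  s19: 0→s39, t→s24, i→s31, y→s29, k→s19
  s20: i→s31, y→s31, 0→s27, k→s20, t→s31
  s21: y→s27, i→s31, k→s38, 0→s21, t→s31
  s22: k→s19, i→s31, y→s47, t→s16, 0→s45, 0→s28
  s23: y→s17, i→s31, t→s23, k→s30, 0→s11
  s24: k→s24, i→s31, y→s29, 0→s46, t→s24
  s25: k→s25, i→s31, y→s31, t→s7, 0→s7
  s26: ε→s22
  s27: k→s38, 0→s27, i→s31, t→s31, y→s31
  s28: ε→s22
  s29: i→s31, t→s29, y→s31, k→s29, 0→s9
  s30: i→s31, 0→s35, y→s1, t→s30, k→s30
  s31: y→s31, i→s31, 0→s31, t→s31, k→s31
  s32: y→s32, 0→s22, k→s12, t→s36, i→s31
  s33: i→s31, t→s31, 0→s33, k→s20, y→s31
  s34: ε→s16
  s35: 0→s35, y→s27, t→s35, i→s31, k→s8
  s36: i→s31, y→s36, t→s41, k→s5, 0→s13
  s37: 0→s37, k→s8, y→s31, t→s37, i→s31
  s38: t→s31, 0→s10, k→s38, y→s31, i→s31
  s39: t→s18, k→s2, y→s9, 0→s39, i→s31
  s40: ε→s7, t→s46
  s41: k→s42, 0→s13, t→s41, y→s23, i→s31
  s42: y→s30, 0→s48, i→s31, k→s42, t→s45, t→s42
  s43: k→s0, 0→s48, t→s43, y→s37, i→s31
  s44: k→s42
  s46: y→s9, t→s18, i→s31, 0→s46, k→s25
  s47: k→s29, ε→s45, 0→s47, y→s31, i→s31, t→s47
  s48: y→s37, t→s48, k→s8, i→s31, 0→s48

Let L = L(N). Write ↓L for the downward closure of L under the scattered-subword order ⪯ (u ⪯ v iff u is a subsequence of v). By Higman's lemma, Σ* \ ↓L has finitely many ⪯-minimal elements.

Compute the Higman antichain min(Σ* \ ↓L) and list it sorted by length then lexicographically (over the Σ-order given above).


min(Σ*\↓L) = [i, 0yy, t0ky, 0k0tk, ttyyt, k0k0k].

|Q|=49, |F|=40, |δ|=217 (8 ε).
min D↑ (40 st, q0=0, F={1}): 0:i→1,0→2,t→3,y→0,k→4 1:i→1,0→1,t→1,y→1,k→1 2:i→1,0→2,t→5,y→6,k→7 3:i→1,0→8,t→9,y→3,k→10 4:i→1,0→11,t→10,y→4,k→4 5:i→1,0→8,t→5,y→6,k→12 6:i→1,0→6,t→6,y→1,k→13 7:i→1,0→14,t→12,y→13,k→7 8:i→1,0→8,t→8,y→6,k→13 9:i→1,0→8,t→9,y→15,k→16 10:i→1,0→17,t→16,y→10,k→10 11:i→1,0→11,t→18,y→19,k→20 12:i→1,0→21,t→12,y→13,k→12 13:i→1,0→22,t→13,y→1,k→13 14:i→1,0→14,t→23,y→22,k→24 15:i→1,0→25,t→15,y→26,k→27 16:i→1,0→17,t→16,y→27,k→16 17:i→1,0→17,t→17,y→19,k→28 18:i→1,0→17,t→18,y→19,k→20 19:i→1,0→19,t→19,y→1,k→28 20:i→1,0→23,t→20,y→28,k→20 21:i→1,0→21,t→23,y→22,k→29 22:i→1,0→22,t→30,y→1,k→29 23:i→1,0→23,t→23,y→30,k→1 24:i→1,0→23,t→23,y→29,k→24 25:i→1,0→25,t→25,y→31,k→13 26:i→1,0→32,t→1,y→26,k→33 27:i→1,0→34,t→27,y→33,k→27 28:i→1,0→30,t→28,y→1,k→28 29:i→1,0→30,t→30,y→1,k→29 30:i→1,0→30,t→30,y→1,k→1 31:i→1,0→31,t→1,y→1,k→35 32:i→1,0→32,t→1,y→31,k→35 33:i→1,0→36,t→1,y→33,k→33 34:i→1,0→34,t→34,y→37,k→28 35:i→1,0→37,t→1,y→1,k→35 36:i→1,0→36,t→1,y→37,k→38 37:i→1,0→37,t→1,y→1,k→38 38:i→1,0→39,t→1,y→1,k→38 39:i→1,0→39,t→1,y→1,k→1 (ε-aug+det+¬).
'i': N↓-sim [43, 1] end={s31} ∉↓L; 1/1 single-dels accept.
'0yy': run [43, 32, 14, 1] end={s31} — reject; 3/3 single-dels accept.
't0ky': run [43, 35, 22, 10, 1] end={s31} ∉↓L; 4/4 single-dels accept.
'0k0tk': run [43, 32, 17, 11, 3, 1] end={s31} — reject; 5/5 deletions ∈↓L.
'ttyyt': |S_i|=[43, 35, 32, 22, 10, 1] end={s31} rej; 5/5 deletions ∈↓L.
'k0k0k': N↓-sim [43, 30, 19, 9, 4, 1] end={s31} ∉↓L; 5/5 del acc.
6 obstructions.


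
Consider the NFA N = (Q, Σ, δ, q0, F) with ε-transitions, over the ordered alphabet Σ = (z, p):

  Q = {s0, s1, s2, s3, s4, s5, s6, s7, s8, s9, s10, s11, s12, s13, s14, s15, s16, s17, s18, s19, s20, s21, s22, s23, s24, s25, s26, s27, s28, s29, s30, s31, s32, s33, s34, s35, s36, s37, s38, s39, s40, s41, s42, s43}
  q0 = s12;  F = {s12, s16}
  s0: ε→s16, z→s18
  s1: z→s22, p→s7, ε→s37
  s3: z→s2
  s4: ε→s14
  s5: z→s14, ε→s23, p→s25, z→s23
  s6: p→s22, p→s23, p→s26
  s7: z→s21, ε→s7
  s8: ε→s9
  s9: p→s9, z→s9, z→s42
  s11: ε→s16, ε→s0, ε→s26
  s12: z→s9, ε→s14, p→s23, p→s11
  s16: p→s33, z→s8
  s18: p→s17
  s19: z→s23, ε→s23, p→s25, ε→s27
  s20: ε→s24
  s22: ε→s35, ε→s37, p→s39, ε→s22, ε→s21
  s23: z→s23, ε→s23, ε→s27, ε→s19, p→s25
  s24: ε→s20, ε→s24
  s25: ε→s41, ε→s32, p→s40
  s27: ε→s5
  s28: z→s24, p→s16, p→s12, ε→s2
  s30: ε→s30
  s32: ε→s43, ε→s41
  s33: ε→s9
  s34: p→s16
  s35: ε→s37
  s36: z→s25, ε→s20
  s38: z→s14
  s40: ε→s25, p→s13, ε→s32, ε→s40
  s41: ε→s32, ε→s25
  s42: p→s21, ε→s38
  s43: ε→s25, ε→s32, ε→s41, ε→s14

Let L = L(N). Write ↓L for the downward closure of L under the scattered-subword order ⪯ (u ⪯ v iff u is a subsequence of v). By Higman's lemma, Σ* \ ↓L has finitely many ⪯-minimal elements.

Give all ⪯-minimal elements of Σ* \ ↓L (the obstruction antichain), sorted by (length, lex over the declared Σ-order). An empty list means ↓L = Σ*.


A = [z, pp].

|Q|=44, |F|=2, |δ|=76 (42 ε).
min D↑ (3 st, q0=0, F={1}): 0:z→1,p→2 1:z→1,p→1 2:z→1,p→1.
'z': |S_i|=[24, 18] end={s13,s14,s17,s18,s19,s21,s23,s25,s27,s32,s38,s40,…} ∉↓L; 1/1 single-dels accept.
'pp': |S_i|=[24, 23, 13] end={s13,s14,s17,s21,s25,s32,s33,s38,s40,s41,s42,s43,…} rej; 2/2 del acc.
2 minimals (antichain).


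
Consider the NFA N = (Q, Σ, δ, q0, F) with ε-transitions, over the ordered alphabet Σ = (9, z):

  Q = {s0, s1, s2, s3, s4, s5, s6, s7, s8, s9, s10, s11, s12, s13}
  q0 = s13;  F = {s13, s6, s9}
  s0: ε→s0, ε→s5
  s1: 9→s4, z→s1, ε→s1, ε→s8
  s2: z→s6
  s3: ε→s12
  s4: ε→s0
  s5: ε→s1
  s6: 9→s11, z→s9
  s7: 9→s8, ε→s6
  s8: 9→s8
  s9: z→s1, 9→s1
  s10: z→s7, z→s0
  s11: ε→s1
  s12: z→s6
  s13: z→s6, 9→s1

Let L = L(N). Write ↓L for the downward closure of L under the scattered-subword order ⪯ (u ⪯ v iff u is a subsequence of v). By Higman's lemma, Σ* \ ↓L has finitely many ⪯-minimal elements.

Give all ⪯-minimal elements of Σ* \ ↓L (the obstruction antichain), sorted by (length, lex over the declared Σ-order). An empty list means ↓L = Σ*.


min(Σ*\↓L) = [9, zzz].

|Q|=14, |F|=3, |δ|=23 (9 ε).
min D↑ (4 st, q0=0, F={1}): 0:9→1,z→2 1:9→1,z→1 2:9→1,z→3 3:9→1,z→1 [Hopcroft].
'9': |S_i|=[9, 6] end={s0,s1,s11,s4,s5,s8} ∉↓L; 1/1 del acc.
'zzz': |S_i|=[9, 8, 6, 5] end={s0,s1,s4,s5,s8} ∉↓L; 3/3 deletions ∈↓L.
2 words, ⪯-incomp.


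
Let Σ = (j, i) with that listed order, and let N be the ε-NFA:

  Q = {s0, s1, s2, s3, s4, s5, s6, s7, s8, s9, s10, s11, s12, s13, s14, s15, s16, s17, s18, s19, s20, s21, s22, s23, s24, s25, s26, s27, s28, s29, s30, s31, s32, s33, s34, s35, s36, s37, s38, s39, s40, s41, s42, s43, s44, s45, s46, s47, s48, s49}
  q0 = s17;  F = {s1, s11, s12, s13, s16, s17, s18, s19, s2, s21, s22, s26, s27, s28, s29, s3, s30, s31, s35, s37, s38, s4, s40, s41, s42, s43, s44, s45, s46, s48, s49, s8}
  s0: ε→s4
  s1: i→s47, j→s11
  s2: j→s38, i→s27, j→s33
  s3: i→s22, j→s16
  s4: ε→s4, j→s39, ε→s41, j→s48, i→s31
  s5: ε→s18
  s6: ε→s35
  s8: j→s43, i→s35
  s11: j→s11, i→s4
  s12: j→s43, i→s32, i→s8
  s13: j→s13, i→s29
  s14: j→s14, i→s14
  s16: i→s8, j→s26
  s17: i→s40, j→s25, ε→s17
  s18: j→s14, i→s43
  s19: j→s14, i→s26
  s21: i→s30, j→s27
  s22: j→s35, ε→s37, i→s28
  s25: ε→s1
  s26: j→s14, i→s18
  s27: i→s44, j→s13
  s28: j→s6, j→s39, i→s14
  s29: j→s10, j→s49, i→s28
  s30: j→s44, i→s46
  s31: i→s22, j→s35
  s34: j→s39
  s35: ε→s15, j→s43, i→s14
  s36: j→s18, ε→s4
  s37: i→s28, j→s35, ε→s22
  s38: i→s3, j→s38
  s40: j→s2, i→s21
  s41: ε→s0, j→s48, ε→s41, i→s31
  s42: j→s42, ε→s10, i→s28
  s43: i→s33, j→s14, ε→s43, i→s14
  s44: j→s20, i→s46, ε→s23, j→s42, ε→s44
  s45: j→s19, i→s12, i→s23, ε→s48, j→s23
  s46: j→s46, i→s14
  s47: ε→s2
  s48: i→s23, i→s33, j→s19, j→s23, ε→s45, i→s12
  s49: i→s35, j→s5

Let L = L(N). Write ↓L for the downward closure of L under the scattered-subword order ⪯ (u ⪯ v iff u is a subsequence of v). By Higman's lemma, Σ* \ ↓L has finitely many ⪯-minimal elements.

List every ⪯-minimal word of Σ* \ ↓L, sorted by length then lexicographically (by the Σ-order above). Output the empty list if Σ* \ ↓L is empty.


min(Σ*\↓L) = [iiiii, jjijjj, jjiiji].

|Q|=50, |F|=32, |δ|=100 (20 ε).
min D↑ (30 st, q0=0, F={23}): 0:j→1,i→2 1:j→3,i→4 2:j→4,i→5 3:j→3,i→6 4:j→7,i→8 5:j→8,i→9 6:j→10,i→11 7:j→7,i→12 8:j→13,i→14 9:j→14,i→15 10:j→16,i→17 11:j→18,i→19 12:j→20,i→19 13:j→13,i→21 14:j→22,i→15 15:j→15,i→23 16:j→23,i→24 17:j→25,i→26 18:j→25,i→23 19:j→18,i→27 20:j→24,i→26 21:j→28,i→27 22:j→22,i→27 23:j→23,i→23 24:j→23,i→29 25:j→23,i→23 26:j→25,i→18 27:j→18,i→23 28:j→29,i→18 29:j→23,i→25.
'iiiii': run [45, 41, 31, 23, 9, 2] end={s14,s33} ∉↓L; 5/5 single-dels accept.
'jjijjj': |S_i|=[45, 41, 35, 29, 20, 8, 1] end={s14} ∉↓L; 6/6 del acc.
'jjiiji': |S_i|=[45, 41, 35, 29, 17, 7, 2] end={s14,s33} — reject; 6/6 deletions ∈↓L.
3 obstructions.


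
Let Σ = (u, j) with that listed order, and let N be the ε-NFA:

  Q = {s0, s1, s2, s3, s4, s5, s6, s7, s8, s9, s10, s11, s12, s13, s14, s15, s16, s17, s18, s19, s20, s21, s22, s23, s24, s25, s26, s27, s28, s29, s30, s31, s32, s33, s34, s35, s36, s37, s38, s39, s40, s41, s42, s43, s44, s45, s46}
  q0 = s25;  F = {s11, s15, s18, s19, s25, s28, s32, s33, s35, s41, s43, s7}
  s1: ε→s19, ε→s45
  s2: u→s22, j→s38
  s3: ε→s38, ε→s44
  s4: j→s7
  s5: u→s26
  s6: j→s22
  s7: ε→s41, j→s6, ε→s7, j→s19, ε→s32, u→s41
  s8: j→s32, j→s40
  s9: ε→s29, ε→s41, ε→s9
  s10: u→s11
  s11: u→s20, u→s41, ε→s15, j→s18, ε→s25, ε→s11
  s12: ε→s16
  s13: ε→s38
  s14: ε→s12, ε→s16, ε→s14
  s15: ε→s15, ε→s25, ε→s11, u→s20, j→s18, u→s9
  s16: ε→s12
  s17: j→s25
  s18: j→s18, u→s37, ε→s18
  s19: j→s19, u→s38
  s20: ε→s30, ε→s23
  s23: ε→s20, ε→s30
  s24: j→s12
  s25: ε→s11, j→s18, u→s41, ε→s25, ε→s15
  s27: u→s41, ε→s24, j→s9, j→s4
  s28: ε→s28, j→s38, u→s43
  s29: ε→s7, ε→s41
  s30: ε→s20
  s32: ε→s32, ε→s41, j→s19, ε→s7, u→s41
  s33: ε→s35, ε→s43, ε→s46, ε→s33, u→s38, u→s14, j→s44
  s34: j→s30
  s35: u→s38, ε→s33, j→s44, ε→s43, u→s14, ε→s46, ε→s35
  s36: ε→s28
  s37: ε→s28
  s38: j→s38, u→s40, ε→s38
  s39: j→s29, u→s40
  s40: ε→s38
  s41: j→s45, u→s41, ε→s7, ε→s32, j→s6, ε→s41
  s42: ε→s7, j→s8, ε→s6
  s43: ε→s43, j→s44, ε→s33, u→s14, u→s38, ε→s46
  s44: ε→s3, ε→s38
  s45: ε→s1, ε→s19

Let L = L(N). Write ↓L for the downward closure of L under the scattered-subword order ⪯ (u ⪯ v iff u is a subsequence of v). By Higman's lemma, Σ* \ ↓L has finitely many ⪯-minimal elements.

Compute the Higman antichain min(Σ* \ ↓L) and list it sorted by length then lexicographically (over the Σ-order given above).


Antichain: [uju, juj, juuu].

|Q|=47, |F|=12, |δ|=112 (62 ε).
min D↑ (7 st, q0=0, F={5}): 0:u→1,j→2 1:u→1,j→3 2:u→4,j→2 3:u→5,j→3 4:u→6,j→5 5:u→5,j→5 6:u→5,j→5 (ε-aug+det+¬).
'uju': N↓-sim [30, 26, 9, 2] end={s38,s40} ∉↓L; 3/3 del acc.
'juj': |S_i|=[30, 19, 13, 4] end={s3,s38,s40,s44} — reject; 3/3 single-dels accept.
'juuu': |S_i|=[30, 19, 13, 11, 5] end={s12,s14,s16,s38,s40} ∉↓L; 4/4 deletions ∈↓L.
3 words, ⪯-incomp.


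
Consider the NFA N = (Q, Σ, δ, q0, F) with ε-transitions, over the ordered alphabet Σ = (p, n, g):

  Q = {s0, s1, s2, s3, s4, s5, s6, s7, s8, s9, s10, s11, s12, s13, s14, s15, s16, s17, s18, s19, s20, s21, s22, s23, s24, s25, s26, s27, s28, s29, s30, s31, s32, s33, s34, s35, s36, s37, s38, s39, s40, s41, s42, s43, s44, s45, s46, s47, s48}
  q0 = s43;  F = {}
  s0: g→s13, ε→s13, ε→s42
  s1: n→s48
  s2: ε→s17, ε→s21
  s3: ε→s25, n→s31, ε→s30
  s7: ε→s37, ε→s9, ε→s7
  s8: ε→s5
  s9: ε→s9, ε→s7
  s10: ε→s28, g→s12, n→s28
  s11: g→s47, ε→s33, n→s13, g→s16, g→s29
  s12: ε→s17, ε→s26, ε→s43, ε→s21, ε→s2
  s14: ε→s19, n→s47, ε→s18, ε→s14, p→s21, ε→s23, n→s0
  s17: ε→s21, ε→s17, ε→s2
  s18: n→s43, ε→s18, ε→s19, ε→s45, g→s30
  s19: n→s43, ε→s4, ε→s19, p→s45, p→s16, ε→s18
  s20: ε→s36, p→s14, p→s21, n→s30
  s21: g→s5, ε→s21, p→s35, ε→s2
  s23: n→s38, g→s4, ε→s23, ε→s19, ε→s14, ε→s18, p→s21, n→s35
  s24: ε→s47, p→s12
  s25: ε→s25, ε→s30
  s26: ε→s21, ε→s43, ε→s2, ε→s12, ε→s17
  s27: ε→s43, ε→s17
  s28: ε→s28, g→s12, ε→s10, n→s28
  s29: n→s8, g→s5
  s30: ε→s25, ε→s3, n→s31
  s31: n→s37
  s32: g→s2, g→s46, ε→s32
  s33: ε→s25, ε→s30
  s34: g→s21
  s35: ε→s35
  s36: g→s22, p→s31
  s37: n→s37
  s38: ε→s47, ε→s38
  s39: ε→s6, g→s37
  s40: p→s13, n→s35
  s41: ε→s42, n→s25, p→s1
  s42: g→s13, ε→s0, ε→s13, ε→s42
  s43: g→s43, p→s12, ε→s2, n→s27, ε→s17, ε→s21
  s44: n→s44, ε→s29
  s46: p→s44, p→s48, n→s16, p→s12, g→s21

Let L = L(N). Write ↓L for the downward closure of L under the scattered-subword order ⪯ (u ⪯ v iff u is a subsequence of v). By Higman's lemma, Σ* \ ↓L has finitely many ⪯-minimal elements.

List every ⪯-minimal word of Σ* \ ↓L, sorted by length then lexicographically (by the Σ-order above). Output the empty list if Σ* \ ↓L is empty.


A = [ε].

|Q|=49, |F|=0, |δ|=122 (68 ε).
min D↑ (1 st, q0=0, F={0}): 0:p→0,n→0,g→0 [Hopcroft].
ε ∈ L(D↑) — L = ∅.


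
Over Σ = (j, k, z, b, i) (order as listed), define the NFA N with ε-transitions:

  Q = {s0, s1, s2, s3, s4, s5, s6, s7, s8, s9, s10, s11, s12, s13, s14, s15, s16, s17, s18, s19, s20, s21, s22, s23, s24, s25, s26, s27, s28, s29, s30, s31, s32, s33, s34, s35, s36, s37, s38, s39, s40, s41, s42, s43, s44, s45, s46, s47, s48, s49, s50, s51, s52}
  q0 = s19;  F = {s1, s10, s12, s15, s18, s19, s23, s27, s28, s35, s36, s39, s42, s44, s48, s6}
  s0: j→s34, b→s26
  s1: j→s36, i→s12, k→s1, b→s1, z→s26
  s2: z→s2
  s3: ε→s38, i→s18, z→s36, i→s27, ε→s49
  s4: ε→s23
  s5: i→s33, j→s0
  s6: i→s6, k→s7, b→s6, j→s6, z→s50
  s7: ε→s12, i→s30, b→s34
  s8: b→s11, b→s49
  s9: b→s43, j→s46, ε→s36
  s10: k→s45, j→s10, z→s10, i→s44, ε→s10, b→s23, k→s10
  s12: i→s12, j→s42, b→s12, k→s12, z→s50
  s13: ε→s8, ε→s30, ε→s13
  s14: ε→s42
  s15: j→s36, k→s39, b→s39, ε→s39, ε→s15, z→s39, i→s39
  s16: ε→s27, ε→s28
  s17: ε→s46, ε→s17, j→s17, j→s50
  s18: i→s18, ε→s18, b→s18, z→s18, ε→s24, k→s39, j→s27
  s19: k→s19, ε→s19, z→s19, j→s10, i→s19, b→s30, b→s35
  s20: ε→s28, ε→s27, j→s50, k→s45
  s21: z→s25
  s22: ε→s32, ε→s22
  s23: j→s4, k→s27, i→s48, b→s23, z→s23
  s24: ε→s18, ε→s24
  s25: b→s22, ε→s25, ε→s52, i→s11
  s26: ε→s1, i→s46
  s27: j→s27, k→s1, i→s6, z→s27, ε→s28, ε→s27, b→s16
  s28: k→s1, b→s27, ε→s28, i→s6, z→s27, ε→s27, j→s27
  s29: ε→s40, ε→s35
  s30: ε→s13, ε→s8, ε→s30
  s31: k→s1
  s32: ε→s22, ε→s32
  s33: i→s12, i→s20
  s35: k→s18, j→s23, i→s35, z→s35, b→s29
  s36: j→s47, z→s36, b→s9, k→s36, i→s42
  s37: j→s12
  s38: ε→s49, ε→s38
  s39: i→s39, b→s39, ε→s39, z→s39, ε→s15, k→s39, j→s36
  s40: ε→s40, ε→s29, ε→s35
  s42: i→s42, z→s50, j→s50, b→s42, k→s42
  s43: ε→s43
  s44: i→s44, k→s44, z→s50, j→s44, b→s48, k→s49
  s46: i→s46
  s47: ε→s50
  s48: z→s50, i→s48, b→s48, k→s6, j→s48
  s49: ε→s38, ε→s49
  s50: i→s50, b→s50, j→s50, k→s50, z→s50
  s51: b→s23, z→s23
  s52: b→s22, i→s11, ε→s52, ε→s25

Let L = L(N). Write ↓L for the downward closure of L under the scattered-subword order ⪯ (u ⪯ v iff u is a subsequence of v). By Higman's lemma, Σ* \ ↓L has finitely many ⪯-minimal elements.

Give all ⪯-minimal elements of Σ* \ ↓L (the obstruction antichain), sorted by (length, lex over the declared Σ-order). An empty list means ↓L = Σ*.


|Q|=53, |F|=16, |δ|=171 (52 ε).
min D↑ (15 st, q0=0, F={8}): 0:j→1,k→0,z→0,b→2,i→0 1:j→1,k→1,z→1,b→3,i→4 2:j→3,k→5,z→2,b→2,i→2 3:j→3,k→6,z→3,b→3,i→7 4:j→4,k→4,z→8,b→7,i→4 5:j→6,k→9,z→5,b→5,i→5 6:j→6,k→10,z→6,b→6,i→11 7:j→7,k→11,z→8,b→7,i→7 8:j→8,k→8,z→8,b→8,i→8 9:j→12,k→9,z→9,b→9,i→9 10:j→12,k→10,z→10,b→10,i→13 11:j→11,k→13,z→8,b→11,i→11 12:j→8,k→12,z→12,b→12,i→14 13:j→14,k→13,z→8,b→13,i→13 14:j→8,k→14,z→8,b→14,i→14 [Hopcroft].
'jiz': N↓-sim [36, 28, 15, 1] end={s50} rej; 3/3 deletions ∈↓L.
'bkkjj': run [36, 32, 26, 20, 7, 3] end={s46,s47,s50} ∉↓L; 5/5 del acc.
2 words, ⪯-incomp.

min(Σ*\↓L) = [jiz, bkkjj].


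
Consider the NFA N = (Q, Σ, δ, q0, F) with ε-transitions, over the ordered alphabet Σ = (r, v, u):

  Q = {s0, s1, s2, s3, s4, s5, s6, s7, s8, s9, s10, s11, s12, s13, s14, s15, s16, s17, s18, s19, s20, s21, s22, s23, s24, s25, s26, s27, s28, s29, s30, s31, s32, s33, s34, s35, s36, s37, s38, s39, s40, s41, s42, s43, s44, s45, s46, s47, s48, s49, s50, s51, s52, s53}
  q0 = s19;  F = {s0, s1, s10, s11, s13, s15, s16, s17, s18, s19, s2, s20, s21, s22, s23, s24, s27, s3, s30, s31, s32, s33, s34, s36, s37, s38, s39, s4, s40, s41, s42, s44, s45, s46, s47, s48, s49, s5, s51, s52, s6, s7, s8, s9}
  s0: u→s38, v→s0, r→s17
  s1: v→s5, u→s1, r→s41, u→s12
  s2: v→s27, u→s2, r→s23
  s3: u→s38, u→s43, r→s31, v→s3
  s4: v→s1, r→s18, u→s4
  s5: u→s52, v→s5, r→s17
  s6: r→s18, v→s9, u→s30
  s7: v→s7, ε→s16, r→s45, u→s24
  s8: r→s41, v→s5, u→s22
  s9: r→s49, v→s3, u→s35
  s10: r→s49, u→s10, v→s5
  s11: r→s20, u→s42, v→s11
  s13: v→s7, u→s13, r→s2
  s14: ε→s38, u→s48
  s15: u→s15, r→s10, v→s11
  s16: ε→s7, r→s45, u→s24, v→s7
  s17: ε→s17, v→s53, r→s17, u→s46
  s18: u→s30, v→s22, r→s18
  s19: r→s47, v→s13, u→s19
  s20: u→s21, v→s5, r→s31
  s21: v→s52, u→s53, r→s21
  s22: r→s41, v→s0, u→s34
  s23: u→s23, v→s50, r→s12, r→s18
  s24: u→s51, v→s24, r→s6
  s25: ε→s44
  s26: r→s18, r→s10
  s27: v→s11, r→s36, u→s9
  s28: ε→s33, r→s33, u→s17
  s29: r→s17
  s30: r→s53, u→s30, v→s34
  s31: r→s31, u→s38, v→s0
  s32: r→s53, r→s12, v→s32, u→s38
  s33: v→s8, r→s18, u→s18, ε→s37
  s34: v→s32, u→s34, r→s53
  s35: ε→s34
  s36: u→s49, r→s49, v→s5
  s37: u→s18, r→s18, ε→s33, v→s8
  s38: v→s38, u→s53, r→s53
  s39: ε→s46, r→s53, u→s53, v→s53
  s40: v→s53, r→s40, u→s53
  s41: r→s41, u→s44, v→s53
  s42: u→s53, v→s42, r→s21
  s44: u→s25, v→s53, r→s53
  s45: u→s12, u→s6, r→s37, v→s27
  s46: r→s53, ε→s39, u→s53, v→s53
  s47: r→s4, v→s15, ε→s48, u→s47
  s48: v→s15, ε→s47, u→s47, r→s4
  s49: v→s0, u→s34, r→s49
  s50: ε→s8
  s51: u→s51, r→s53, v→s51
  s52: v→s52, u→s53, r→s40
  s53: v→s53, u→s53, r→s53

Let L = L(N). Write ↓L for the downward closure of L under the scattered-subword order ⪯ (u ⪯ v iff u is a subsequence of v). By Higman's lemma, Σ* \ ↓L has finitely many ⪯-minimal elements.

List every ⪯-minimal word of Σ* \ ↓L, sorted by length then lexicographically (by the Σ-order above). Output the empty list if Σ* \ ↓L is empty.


min(Σ*\↓L) = [rrrur, rrvrv, rvvuu, vvuur].

|Q|=54, |F|=44, |δ|=160 (14 ε).
min D↑ (41 st, q0=0, F={30}): 0:r→1,v→2,u→0 1:r→3,v→4,u→1 2:r→5,v→6,u→2 3:r→7,v→8,u→3 4:r→9,v→10,u→4 5:r→11,v→12,u→5 6:r→13,v→6,u→14 7:r→7,v→15,u→16 8:r→17,v→18,u→8 9:r→19,v→18,u→9 10:r→20,v→10,u→21 11:r→7,v→22,u→11 12:r→23,v→10,u→24 13:r→25,v→12,u→26 14:r→26,v→14,u→27 15:r→17,v→28,u→29 16:r→30,v→29,u→16 17:r→17,v→30,u→31 18:r→32,v→18,u→33 19:r→19,v→28,u→29 20:r→34,v→18,u→35 21:r→35,v→21,u→30 22:r→17,v→18,u→15 23:r→19,v→18,u→19 24:r→19,v→36,u→29 25:r→7,v→22,u→7 26:r→7,v→24,u→16 27:r→30,v→27,u→27 28:r→32,v→28,u→37 29:r→30,v→38,u→29 30:r→30,v→30,u→30 31:r→30,v→30,u→31 32:r→32,v→30,u→39 33:r→40,v→33,u→30 34:r→34,v→28,u→37 35:r→35,v→33,u→30 36:r→34,v→36,u→37 37:r→30,v→37,u→30 38:r→30,v→38,u→37 39:r→30,v→30,u→30 40:r→40,v→30,u→30 (ε-aug+det+¬).
'rrrur': run [50, 44, 31, 20, 10, 2] end={s12,s53} — reject; 5/5 deletions ∈↓L.
'rrvrv': run [50, 44, 31, 19, 9, 1] end={s53} rej; 5/5 del acc.
'rvvuu': run [50, 44, 33, 18, 9, 1] end={s53} ∉↓L; 5/5 deletions ∈↓L.
'vvuur': run [50, 46, 40, 28, 13, 2] end={s12,s53} rej; 5/5 single-dels accept.
4 minimals (antichain).


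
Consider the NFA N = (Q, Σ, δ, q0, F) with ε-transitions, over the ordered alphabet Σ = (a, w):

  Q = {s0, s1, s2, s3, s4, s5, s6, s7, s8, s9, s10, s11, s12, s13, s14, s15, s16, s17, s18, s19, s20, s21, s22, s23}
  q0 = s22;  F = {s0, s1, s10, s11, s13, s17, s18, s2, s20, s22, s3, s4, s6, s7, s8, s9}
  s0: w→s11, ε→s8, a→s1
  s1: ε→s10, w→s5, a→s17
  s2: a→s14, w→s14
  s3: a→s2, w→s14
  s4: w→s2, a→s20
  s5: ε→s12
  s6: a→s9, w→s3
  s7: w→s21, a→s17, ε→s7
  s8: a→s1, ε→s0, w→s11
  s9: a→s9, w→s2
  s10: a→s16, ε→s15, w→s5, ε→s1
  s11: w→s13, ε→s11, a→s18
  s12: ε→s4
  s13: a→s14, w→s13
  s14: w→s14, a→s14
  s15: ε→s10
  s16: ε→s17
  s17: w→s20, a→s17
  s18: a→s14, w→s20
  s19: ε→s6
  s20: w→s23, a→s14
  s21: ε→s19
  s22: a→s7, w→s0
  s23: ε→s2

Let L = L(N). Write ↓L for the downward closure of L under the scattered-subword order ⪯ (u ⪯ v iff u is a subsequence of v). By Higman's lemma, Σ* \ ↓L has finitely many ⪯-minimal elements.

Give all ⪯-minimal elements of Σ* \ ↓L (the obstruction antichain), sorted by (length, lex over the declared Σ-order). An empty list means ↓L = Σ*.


|Q|=24, |F|=16, |δ|=48 (14 ε).
min D↑ (15 st, q0=0, F={13}): 0:a→1,w→2 1:a→3,w→4 2:a→5,w→6 3:a→3,w→7 4:a→8,w→9 5:a→3,w→10 6:a→11,w→12 7:a→13,w→14 8:a→8,w→14 9:a→14,w→13 10:a→7,w→14 11:a→13,w→7 12:a→13,w→12 13:a→13,w→13 14:a→13,w→13 (ε-aug+det+¬).
'aawa': |S_i|=[24, 19, 7, 4, 1] end={s14} rej; 4/4 deletions ∈↓L.
'awww': |S_i|=[24, 19, 12, 4, 1] end={s14} rej; 4/4 del acc.
'wwaa': N↓-sim [24, 22, 11, 5, 1] end={s14} ∉↓L; 4/4 single-dels accept.
'wwwa': N↓-sim [24, 22, 11, 5, 1] end={s14} ∉↓L; 4/4 single-dels accept.
4 obstructions.

Antichain: [aawa, awww, wwaa, wwwa].


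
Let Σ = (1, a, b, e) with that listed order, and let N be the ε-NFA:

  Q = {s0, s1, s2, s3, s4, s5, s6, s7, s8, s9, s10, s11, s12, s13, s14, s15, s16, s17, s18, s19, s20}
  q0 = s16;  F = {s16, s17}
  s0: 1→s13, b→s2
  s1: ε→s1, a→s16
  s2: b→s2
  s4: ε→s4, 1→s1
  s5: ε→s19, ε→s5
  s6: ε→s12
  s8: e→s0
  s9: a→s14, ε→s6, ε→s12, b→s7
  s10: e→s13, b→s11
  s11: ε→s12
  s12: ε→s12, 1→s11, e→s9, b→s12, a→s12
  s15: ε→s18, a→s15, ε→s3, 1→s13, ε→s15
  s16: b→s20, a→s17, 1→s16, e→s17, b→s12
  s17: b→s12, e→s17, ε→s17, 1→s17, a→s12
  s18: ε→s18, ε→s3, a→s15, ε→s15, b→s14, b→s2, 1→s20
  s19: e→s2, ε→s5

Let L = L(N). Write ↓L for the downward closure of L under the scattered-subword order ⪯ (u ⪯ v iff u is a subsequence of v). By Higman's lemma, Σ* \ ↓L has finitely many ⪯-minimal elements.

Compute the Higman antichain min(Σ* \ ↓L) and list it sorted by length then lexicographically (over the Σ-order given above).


|Q|=21, |F|=2, |δ|=47 (17 ε).
min D↑ (3 st, q0=0, F={2}): 0:1→0,a→1,b→2,e→1 1:1→1,a→2,b→2,e→1 2:1→2,a→2,b→2,e→2 [Hopcroft].
'b': run [9, 7] end={s11,s12,s14,s20,s6,s7,s9} ∉↓L; 1/1 single-dels accept.
'aa': |S_i|=[9, 7, 6] end={s11,s12,s14,s6,s7,s9} ∉↓L; 2/2 deletions ∈↓L.
'ea': N↓-sim [9, 7, 6] end={s11,s12,s14,s6,s7,s9} rej; 2/2 single-dels accept.
3 words, ⪯-incomp.

Antichain: [b, aa, ea].


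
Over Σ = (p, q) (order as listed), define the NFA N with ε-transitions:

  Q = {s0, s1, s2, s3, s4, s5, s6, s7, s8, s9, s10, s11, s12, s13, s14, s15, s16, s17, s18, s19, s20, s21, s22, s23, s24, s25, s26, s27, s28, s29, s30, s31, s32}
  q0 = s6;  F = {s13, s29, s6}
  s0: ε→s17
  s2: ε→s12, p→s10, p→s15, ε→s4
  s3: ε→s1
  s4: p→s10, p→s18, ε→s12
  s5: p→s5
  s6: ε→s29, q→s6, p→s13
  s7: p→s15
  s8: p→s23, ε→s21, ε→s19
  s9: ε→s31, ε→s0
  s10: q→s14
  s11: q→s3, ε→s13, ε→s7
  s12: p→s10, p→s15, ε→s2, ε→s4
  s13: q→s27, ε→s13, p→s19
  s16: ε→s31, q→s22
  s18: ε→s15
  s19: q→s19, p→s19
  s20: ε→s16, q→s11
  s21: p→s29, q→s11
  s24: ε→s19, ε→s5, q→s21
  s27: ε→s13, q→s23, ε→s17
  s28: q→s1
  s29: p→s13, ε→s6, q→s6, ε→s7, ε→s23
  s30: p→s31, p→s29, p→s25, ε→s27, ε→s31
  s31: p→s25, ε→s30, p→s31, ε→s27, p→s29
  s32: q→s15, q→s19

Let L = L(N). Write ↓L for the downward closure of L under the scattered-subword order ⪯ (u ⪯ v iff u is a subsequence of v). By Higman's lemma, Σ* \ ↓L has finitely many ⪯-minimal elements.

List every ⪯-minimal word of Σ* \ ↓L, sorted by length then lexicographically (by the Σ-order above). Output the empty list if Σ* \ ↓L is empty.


|Q|=33, |F|=3, |δ|=63 (29 ε).
min D↑ (3 st, q0=0, F={2}): 0:p→1,q→0 1:p→2,q→1 2:p→2,q→2 [Hopcroft].
'pp': N↓-sim [9, 6, 1] end={s19} — reject; 2/2 del acc.
1 obstructions.

min(Σ*\↓L) = [pp].


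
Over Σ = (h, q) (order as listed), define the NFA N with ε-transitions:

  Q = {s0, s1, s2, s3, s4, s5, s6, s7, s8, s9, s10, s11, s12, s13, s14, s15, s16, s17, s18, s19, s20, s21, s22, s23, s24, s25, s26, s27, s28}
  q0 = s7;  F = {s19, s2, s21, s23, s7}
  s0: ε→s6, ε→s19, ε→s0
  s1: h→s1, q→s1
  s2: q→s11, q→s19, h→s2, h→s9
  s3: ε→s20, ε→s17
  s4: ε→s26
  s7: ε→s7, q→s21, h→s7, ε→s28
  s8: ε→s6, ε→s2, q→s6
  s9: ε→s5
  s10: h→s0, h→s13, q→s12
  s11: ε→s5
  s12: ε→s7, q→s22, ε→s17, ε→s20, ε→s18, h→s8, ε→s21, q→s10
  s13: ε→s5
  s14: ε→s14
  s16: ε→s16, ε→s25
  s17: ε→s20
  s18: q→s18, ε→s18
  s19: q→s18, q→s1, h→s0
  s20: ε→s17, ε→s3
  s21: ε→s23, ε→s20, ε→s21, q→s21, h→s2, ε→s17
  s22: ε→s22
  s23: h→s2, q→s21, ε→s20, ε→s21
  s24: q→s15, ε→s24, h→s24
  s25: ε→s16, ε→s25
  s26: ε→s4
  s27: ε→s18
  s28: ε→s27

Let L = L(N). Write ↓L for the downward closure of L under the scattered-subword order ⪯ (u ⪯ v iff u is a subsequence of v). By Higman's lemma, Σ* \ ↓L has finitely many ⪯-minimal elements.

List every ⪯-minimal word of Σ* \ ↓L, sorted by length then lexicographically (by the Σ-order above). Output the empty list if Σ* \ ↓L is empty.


|Q|=29, |F|=5, |δ|=63 (38 ε).
min D↑ (5 st, q0=0, F={4}): 0:h→0,q→1 1:h→2,q→1 2:h→2,q→3 3:h→3,q→4 4:h→4,q→4.
'qhqq': |S_i|=[17, 14, 9, 7, 2] end={s1,s18} — reject; 4/4 single-dels accept.
1 obstructions.

A = [qhqq].


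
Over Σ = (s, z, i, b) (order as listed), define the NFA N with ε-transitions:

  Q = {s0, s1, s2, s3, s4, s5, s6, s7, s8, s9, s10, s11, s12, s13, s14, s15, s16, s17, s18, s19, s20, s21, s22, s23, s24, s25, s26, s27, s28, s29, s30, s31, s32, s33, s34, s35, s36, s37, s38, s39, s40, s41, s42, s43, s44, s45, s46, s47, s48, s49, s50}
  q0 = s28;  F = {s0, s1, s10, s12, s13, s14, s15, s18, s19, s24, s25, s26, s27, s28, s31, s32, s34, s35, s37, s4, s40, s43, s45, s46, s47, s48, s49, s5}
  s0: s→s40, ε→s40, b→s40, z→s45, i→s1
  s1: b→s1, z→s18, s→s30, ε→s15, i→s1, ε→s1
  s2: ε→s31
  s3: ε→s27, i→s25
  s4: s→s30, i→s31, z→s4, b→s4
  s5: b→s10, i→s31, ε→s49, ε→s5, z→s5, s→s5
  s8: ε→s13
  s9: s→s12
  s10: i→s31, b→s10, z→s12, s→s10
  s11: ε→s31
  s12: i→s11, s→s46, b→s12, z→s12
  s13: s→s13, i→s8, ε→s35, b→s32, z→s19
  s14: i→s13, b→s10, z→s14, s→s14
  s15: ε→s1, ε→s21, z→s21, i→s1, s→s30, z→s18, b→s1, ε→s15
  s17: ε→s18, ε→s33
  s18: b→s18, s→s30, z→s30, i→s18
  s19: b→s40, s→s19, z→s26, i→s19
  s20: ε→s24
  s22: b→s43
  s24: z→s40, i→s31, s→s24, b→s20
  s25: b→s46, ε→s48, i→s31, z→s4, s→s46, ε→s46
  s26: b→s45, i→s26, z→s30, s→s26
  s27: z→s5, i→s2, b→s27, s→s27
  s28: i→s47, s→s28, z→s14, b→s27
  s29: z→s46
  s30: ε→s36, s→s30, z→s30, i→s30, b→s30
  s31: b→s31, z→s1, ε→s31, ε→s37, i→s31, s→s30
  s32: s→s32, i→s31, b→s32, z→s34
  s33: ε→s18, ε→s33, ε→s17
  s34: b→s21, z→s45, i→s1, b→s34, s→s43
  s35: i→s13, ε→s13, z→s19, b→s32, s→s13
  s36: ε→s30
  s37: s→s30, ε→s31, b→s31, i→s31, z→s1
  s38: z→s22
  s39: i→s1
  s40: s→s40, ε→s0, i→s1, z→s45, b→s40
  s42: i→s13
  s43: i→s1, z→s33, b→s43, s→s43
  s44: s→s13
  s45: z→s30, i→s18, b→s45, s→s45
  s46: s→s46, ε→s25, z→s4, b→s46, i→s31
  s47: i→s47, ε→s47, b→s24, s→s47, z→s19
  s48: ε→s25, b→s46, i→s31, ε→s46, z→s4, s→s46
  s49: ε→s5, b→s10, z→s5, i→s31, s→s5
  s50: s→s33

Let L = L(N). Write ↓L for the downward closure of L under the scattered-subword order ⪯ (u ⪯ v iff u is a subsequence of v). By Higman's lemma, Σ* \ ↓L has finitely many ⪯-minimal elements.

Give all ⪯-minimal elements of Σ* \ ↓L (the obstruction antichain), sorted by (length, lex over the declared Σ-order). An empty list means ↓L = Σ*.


|Q|=51, |F|=28, |δ|=160 (33 ε).
min D↑ (22 st, q0=0, F={14}): 0:s→0,z→1,i→2,b→3 1:s→1,z→1,i→4,b→5 2:s→2,z→6,i→2,b→7 3:s→3,z→8,i→9,b→3 4:s→4,z→6,i→4,b→10 5:s→5,z→11,i→9,b→5 6:s→6,z→12,i→6,b→13 7:s→7,z→13,i→9,b→7 8:s→8,z→8,i→9,b→5 9:s→14,z→15,i→9,b→9 10:s→10,z→16,i→9,b→10 11:s→17,z→11,i→9,b→11 12:s→12,z→14,i→12,b→18 13:s→13,z→18,i→15,b→13 14:s→14,z→14,i→14,b→14 15:s→14,z→19,i→15,b→15 16:s→20,z→18,i→15,b→16 17:s→17,z→21,i→9,b→17 18:s→18,z→14,i→19,b→18 19:s→14,z→14,i→19,b→19 20:s→20,z→19,i→15,b→20 21:s→14,z→21,i→9,b→21.
'bis': run [37, 29, 10, 2] end={s30,s36} ∉↓L; 3/3 del acc.
'izzz': N↓-sim [37, 26, 15, 8, 2] end={s30,s36} rej; 4/4 single-dels accept.
'zbzszs': run [37, 31, 23, 19, 16, 11, 2] end={s30,s36} rej; 6/6 deletions ∈↓L.
3 obstructions.

Antichain: [bis, izzz, zbzszs].


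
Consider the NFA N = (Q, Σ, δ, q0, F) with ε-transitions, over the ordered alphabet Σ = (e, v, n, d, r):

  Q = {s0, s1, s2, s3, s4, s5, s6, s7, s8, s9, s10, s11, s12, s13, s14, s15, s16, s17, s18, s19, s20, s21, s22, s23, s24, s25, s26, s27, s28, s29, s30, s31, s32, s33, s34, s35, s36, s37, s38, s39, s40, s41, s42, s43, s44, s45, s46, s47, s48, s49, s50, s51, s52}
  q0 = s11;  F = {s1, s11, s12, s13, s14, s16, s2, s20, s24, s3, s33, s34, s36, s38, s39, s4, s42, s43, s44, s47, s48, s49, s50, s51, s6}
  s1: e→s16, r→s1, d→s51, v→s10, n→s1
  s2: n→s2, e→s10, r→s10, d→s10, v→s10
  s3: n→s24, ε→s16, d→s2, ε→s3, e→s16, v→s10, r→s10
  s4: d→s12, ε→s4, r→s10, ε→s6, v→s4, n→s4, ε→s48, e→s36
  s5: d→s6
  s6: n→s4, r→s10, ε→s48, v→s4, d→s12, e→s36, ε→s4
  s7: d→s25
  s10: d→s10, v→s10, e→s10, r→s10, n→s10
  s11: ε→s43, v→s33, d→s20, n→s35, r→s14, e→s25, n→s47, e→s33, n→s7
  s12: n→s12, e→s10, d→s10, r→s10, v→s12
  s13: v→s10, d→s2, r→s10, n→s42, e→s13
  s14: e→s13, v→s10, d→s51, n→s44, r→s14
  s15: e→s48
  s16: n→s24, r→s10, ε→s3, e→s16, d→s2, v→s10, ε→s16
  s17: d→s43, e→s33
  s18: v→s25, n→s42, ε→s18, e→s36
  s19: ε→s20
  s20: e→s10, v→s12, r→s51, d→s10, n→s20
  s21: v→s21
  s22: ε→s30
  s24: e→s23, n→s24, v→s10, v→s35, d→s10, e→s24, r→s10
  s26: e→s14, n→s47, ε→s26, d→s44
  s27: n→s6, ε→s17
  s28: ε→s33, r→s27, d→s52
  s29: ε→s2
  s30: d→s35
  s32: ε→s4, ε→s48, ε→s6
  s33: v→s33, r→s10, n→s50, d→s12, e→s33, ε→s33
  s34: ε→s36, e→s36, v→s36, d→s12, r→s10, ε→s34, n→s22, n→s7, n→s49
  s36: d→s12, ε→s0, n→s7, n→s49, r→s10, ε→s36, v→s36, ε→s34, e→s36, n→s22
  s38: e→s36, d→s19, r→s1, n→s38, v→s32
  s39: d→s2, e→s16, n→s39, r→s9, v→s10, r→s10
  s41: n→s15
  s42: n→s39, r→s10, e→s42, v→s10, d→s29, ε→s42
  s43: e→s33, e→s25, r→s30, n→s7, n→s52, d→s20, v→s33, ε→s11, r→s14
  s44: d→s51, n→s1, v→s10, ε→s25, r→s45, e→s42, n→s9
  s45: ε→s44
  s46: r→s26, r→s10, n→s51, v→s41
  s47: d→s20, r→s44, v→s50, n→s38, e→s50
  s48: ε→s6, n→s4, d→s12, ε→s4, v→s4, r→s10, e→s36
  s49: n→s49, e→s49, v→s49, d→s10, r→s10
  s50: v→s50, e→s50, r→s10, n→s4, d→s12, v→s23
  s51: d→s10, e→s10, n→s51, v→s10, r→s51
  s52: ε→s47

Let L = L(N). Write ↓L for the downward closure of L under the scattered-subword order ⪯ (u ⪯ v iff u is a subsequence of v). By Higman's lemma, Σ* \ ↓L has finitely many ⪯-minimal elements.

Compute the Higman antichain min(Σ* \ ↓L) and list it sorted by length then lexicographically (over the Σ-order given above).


Antichain: [er, vr, de, dd, rv, nnend].

|Q|=53, |F|=25, |δ|=199 (33 ε).
min D↑ (21 st, q0=0, F={7}): 0:e→1,v→1,n→2,d→3,r→4 1:e→1,v→1,n→5,d→6,r→7 2:e→5,v→5,n→8,d→3,r→9 3:e→7,v→6,n→3,d→7,r→10 4:e→11,v→7,n→9,d→10,r→4 5:e→5,v→5,n→12,d→6,r→7 6:e→7,v→6,n→6,d→7,r→7 7:e→7,v→7,n→7,d→7,r→7 8:e→13,v→12,n→8,d→3,r→14 9:e→15,v→7,n→14,d→10,r→9 10:e→7,v→7,n→10,d→7,r→10 11:e→11,v→7,n→15,d→16,r→7 12:e→13,v→12,n→12,d→6,r→7 13:e→13,v→13,n→17,d→6,r→7 14:e→18,v→7,n→14,d→10,r→14 15:e→15,v→7,n→19,d→16,r→7 16:e→7,v→7,n→16,d→7,r→7 17:e→17,v→17,n→17,d→7,r→7 18:e→18,v→7,n→20,d→16,r→7 19:e→18,v→7,n→19,d→16,r→7 20:e→20,v→7,n→20,d→7,r→7 (ε-aug+det+¬).
'er': N↓-sim [39, 26, 2] end={s10,s9} — reject; 2/2 deletions ∈↓L.
'vr': N↓-sim [39, 18, 1] end={s10} rej; 2/2 deletions ∈↓L.
'de': |S_i|=[39, 9, 1] end={s10} — reject; 2/2 del acc.
'dd': |S_i|=[39, 9, 1] end={s10} — reject; 2/2 deletions ∈↓L.
'rv': N↓-sim [39, 19, 2] end={s10,s35} — reject; 2/2 del acc.
'nnend': |S_i|=[39, 34, 27, 16, 11, 3] end={s10,s25,s35} — reject; 5/5 del acc.
6 minimals (antichain).


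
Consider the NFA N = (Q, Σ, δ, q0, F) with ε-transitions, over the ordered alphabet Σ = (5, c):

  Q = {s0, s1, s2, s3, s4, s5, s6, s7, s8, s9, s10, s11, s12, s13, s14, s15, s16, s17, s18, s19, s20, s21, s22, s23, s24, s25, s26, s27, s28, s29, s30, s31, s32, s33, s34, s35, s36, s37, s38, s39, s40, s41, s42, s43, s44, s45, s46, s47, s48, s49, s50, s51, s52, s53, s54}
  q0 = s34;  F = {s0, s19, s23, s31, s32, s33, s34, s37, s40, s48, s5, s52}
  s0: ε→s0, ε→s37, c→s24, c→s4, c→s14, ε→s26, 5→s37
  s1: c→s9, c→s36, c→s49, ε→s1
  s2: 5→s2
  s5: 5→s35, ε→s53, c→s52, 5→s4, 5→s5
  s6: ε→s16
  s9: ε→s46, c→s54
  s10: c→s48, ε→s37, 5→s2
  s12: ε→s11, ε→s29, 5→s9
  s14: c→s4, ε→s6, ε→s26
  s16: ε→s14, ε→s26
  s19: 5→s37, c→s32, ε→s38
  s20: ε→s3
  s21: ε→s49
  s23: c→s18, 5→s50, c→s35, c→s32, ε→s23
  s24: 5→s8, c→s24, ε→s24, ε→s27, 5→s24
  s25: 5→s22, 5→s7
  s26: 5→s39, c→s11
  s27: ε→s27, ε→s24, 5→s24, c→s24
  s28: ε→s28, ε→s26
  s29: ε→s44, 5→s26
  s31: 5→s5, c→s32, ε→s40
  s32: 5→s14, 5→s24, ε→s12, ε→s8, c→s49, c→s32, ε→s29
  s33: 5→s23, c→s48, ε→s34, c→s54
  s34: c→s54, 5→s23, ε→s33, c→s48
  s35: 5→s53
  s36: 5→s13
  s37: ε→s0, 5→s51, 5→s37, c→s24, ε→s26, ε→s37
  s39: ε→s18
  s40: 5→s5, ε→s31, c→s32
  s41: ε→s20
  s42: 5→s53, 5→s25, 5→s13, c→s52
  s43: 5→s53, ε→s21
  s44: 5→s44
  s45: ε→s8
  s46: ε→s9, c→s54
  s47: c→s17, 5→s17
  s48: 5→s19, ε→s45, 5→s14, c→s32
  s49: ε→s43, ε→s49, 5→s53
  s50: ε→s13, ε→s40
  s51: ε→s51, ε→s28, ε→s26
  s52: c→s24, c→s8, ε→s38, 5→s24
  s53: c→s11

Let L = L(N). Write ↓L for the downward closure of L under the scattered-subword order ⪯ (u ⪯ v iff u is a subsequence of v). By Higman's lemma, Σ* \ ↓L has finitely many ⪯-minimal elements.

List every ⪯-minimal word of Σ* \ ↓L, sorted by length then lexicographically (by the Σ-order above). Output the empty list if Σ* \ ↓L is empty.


|Q|=55, |F|=12, |δ|=118 (49 ε).
min D↑ (10 st, q0=0, F={7}): 0:5→1,c→2 1:5→3,c→4 2:5→5,c→4 3:5→6,c→4 4:5→7,c→4 5:5→8,c→4 6:5→6,c→9 7:5→7,c→7 8:5→8,c→7 9:5→7,c→7 (ε-aug+det+¬).
'5c5': run [40, 36, 25, 16] end={s11,s14,s16,s18,s24,s26,s27,s39,s4,s44,s46,s53,…} ∉↓L; 3/3 deletions ∈↓L.
'cc5': N↓-sim [40, 32, 22, 16] end={s11,s14,s16,s18,s24,s26,s27,s39,s4,s44,s46,s53,…} rej; 3/3 single-dels accept.
'c55c': |S_i|=[40, 32, 28, 20, 12] end={s11,s14,s16,s18,s24,s26,s27,s39,s4,s54,s6,s8} — reject; 4/4 del acc.
'555cc': run [40, 36, 34, 24, 14, 5] end={s11,s24,s27,s4,s8} ∉↓L; 5/5 single-dels accept.
4 words, ⪯-incomp.

min(Σ*\↓L) = [5c5, cc5, c55c, 555cc].


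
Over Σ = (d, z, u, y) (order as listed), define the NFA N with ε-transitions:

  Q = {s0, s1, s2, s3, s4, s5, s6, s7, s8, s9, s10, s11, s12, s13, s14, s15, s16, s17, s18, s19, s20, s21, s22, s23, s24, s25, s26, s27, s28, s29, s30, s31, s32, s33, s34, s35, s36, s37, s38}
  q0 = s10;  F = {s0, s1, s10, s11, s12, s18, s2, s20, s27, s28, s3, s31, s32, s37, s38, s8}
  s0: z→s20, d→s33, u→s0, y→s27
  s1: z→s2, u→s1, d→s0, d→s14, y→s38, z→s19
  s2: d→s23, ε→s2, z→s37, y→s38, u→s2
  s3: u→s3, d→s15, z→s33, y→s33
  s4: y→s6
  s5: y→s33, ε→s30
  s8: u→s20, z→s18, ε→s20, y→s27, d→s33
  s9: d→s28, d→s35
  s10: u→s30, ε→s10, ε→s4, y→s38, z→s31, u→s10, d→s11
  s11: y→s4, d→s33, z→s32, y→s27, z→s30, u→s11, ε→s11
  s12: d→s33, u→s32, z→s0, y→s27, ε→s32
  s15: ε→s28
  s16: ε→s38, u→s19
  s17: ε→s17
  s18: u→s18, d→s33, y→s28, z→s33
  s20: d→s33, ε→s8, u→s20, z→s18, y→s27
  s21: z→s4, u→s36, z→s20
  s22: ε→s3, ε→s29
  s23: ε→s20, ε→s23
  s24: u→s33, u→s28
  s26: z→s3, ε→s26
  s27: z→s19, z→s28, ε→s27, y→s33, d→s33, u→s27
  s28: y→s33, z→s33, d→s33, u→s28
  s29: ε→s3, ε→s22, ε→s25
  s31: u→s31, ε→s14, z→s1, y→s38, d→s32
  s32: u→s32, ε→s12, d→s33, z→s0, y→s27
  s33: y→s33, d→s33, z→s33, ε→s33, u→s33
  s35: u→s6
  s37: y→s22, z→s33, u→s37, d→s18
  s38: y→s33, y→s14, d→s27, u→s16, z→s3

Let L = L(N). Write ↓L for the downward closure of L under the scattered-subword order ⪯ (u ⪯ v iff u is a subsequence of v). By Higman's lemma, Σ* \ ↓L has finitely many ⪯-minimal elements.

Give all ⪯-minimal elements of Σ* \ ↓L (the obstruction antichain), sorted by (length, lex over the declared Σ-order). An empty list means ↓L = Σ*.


|Q|=39, |F|=16, |δ|=110 (23 ε).
min D↑ (15 st, q0=0, F={4}): 0:d→1,z→2,u→0,y→3 1:d→4,z→5,u→1,y→6 2:d→5,z→7,u→2,y→3 3:d→6,z→8,u→3,y→4 4:d→4,z→4,u→4,y→4 5:d→4,z→9,u→5,y→6 6:d→4,z→10,u→6,y→4 7:d→9,z→11,u→7,y→3 8:d→10,z→4,u→8,y→4 9:d→4,z→12,u→9,y→6 10:d→4,z→4,u→10,y→4 11:d→12,z→13,u→11,y→3 12:d→4,z→14,u→12,y→6 13:d→14,z→4,u→13,y→8 14:d→4,z→4,u→14,y→10.
'dd': |S_i|=[28, 17, 1] end={s33} — reject; 2/2 del acc.
'yy': N↓-sim [28, 14, 3] end={s14,s33,s6} rej; 2/2 single-dels accept.
'yzz': |S_i|=[28, 14, 5, 1] end={s33} — reject; 3/3 deletions ∈↓L.
'zzzzz': |S_i|=[28, 24, 20, 18, 10, 1] end={s33} — reject; 5/5 single-dels accept.
4 minimals (antichain).

Antichain: [dd, yy, yzz, zzzzz].
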